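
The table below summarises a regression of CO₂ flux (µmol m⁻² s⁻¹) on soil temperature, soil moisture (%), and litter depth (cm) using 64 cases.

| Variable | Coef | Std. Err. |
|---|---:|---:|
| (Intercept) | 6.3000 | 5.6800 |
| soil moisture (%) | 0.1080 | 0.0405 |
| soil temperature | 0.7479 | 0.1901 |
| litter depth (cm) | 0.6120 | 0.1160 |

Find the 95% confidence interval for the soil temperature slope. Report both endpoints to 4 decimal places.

Read off: b = 0.7479, SE = 0.1901 for soil temperature.
df = n − k − 1 = 64 − 3 − 1 = 60.
t* = t_{0.025, 60} = 2.000298.
Margin = t* × SE = 2.000298 × 0.1901 = 0.380257.
CI: 0.7479 ± 0.380257 → (0.3676, 1.1282).

(0.3676, 1.1282)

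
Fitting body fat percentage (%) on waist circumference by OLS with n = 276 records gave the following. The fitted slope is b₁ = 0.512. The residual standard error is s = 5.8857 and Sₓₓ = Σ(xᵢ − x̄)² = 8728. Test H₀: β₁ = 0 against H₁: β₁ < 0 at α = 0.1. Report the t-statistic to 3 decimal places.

t = 8.127

SE(b₁) = s/√Sₓₓ = 5.8857/√8728 = 0.063.
t = 0.512 / 0.063 = 8.127.
df = n − 2 = 274.
One-sided p ≈ 1.0000, which is ≥ 0.1, so fail to reject H₀.
The data do not give significant evidence that the true slope on waist circumference is negative.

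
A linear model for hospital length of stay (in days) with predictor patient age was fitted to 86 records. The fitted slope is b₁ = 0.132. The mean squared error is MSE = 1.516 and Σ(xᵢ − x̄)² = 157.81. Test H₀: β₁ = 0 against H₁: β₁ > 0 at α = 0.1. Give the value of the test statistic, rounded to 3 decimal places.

t = 1.347

SE(b₁) = √(MSE/Sₓₓ) = √(1.516/157.81) = 0.0980127.
t = 0.132 / 0.0980127 = 1.347.
df = n − 2 = 84.
One-sided p ≈ 0.0908, which is < 0.1, so reject H₀.
There is evidence that the true slope on patient age is positive.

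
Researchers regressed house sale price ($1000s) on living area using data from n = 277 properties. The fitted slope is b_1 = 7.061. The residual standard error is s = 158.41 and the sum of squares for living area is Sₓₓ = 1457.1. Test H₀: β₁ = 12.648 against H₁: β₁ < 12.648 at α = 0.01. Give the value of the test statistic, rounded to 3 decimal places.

t = -1.346

SE(b_1) = s/√Sₓₓ = 158.41/√1457.1 = 4.1499.
t = (7.061 − 12.648) / 4.1499 = -1.346.
df = n − 2 = 275.
One-sided p ≈ 0.0897, which is ≥ 0.01, so fail to reject H₀.
The data do not give significant evidence that the true slope on living area is below 12.648 $1000s per unit.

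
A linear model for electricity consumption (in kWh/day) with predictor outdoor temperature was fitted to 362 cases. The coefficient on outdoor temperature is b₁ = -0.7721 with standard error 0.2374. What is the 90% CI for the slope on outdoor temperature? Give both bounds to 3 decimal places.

(-1.164, -0.381)

df = n − 2 = 362 − 2 = 360.
t* = t_{0.05, 360} = 1.649097.
Margin = t* × SE = 1.649097 × 0.2374 = 0.39150.
CI: -0.7721 ± 0.39150 → (-1.164, -0.381).
With 90% confidence, each one-unit increase in outdoor temperature is associated with a change of between -1.164 and -0.381 kWh/day in electricity consumption.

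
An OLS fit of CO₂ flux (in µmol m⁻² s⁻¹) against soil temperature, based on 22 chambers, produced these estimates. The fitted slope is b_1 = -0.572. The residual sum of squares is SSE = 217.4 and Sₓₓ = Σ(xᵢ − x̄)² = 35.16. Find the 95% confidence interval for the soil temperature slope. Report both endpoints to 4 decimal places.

(-1.7318, 0.5878)

MSE = SSE/(n − 2) = 217.4/20 = 10.87.
SE(b_1) = √(MSE/Sₓₓ) = √(10.87/35.16) = 0.55602.
df = n − 2 = 20.
t* = t_{0.025, 20} = 2.085963.
Margin = t* × SE = 2.085963 × 0.55602 = 1.159837.
CI: -0.572 ± 1.159837 → (-1.7318, 0.5878).
With 95% confidence, each one-unit increase in soil temperature is associated with a change of between -1.7318 and 0.5878 µmol m⁻² s⁻¹ in CO₂ flux.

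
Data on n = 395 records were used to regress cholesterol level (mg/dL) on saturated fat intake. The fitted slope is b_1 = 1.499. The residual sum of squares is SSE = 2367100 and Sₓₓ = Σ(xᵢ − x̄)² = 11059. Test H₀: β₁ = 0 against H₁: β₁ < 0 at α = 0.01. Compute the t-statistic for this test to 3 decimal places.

t = 2.031

MSE = SSE/(n − 2) = 2367100/393 = 6023.16.
SE(b_1) = √(MSE/Sₓₓ) = √(6023.16/11059) = 0.737996.
t = 1.499 / 0.737996 = 2.031.
df = n − 2 = 393.
One-sided p ≈ 0.9785, which is ≥ 0.01, so fail to reject H₀.
The data do not give significant evidence that the true slope on saturated fat intake is negative.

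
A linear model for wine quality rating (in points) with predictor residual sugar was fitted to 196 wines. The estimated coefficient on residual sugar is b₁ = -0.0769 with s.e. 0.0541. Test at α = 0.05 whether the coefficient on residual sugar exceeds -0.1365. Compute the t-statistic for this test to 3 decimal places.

H₀: β₁ = -0.1365 vs H₁: β₁ > -0.1365.
t = (b₁ − β₁⁰)/SE = (-0.0769 − (-0.1365)) / 0.0541 = 1.102.
df = n − 2 = 196 − 2 = 194.
One-sided p ≈ 0.1360, which is ≥ 0.05, so fail to reject H₀.
The data do not give significant evidence that the true slope on residual sugar exceeds -0.1365 points per unit.

t = 1.102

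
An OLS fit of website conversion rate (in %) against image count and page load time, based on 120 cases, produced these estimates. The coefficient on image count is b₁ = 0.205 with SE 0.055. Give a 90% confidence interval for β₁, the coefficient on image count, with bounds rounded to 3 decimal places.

(0.114, 0.296)

df = n − k − 1 = 120 − 2 − 1 = 117.
t* = t_{0.05, 117} = 1.657982.
Margin = t* × SE = 1.657982 × 0.055 = 0.09119.
CI: 0.205 ± 0.09119 → (0.114, 0.296).
With 90% confidence, each one-unit increase in image count is associated with a change of between 0.114 and 0.296 % in website conversion rate, holding the other predictors fixed.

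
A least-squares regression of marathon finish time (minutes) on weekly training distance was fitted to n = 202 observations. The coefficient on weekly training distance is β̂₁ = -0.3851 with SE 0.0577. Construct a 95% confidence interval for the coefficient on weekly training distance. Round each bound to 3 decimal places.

df = n − 2 = 202 − 2 = 200.
t* = t_{0.025, 200} = 1.971896.
Margin = t* × SE = 1.971896 × 0.0577 = 0.11378.
CI: -0.3851 ± 0.11378 → (-0.499, -0.271).
With 95% confidence, each one-unit increase in weekly training distance is associated with a change of between -0.499 and -0.271 minutes in marathon finish time.

(-0.499, -0.271)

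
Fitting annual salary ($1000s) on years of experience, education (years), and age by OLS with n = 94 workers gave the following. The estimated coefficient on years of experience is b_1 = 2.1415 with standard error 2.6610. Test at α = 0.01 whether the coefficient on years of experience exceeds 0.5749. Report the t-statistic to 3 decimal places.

t = 0.589

H₀: β₁ = 0.5749 vs H₁: β₁ > 0.5749.
t = (b_1 − β₁⁰)/SE = (2.1415 − 0.5749) / 2.6610 = 0.589.
df = n − k − 1 = 94 − 3 − 1 = 90.
One-sided p ≈ 0.2788, which is ≥ 0.01, so fail to reject H₀.
The data do not give significant evidence that the true slope on years of experience exceeds 0.5749 $1000s per unit, holding the other predictors fixed.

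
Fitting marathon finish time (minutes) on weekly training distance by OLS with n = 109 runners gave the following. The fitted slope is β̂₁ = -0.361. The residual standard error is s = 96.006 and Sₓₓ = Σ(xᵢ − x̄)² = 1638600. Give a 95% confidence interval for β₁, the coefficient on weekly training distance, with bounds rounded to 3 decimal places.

SE(β̂₁) = s/√Sₓₓ = 96.006/√1638600 = 0.0750001.
df = n − 2 = 107.
t* = t_{0.025, 107} = 1.982383.
Margin = t* × SE = 1.982383 × 0.0750001 = 0.14868.
CI: -0.361 ± 0.14868 → (-0.510, -0.212).
With 95% confidence, each one-unit increase in weekly training distance is associated with a change of between -0.510 and -0.212 minutes in marathon finish time.

(-0.510, -0.212)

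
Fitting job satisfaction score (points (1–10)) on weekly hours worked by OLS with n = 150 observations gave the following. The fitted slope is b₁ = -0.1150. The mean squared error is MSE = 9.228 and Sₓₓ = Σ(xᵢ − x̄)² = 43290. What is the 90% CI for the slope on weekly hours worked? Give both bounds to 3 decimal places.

SE(b₁) = √(MSE/Sₓₓ) = √(9.228/43290) = 0.0146002.
df = n − 2 = 148.
t* = t_{0.05, 148} = 1.655215.
Margin = t* × SE = 1.655215 × 0.0146002 = 0.02417.
CI: -0.1150 ± 0.02417 → (-0.139, -0.091).
With 90% confidence, each one-unit increase in weekly hours worked is associated with a change of between -0.139 and -0.091 points (1–10) in job satisfaction score.

(-0.139, -0.091)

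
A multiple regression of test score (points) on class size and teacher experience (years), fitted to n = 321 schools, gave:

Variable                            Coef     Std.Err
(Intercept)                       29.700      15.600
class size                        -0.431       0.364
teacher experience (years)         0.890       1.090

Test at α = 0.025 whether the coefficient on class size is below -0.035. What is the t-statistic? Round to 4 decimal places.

Read off: b = -0.431, SE = 0.364 for class size.
H₀: β₁ = -0.035 vs H₁: β₁ < -0.035.
t = (-0.431 − (-0.035)) / 0.364 = -1.0879.
df = n − k − 1 = 321 − 2 − 1 = 318.
One-sided p ≈ 0.1387, which is ≥ 0.025, so fail to reject H₀.
The data do not give significant evidence that the true slope on class size is below -0.035 points per unit, holding the other predictors fixed.

t = -1.0879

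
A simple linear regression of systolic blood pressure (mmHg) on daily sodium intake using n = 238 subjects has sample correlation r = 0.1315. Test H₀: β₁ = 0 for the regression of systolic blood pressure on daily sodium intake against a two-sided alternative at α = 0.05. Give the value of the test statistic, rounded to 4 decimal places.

t = r·√(n − 2)/√(1 − r²) = 0.1315·√236/√0.982708 = 2.0378.
df = n − 2 = 236.
Two-sided p ≈ 0.0427, which is < 0.05, so reject H₀.
There is evidence of a linear association between daily sodium intake and systolic blood pressure.

t = 2.0378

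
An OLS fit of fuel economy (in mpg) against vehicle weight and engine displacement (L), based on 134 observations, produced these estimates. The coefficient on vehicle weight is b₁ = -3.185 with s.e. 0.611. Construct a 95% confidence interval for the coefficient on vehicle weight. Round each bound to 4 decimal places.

(-4.3937, -1.9763)

df = n − k − 1 = 134 − 2 − 1 = 131.
t* = t_{0.025, 131} = 1.978239.
Margin = t* × SE = 1.978239 × 0.611 = 1.208704.
CI: -3.185 ± 1.208704 → (-4.3937, -1.9763).
With 95% confidence, each one-unit increase in vehicle weight is associated with a change of between -4.3937 and -1.9763 mpg in fuel economy, holding the other predictors fixed.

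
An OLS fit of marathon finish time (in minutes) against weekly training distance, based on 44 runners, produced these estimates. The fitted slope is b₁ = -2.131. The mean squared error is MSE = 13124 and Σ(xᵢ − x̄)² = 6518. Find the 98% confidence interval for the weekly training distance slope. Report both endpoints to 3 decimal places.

(-5.563, 1.301)

SE(b₁) = √(MSE/Sₓₓ) = √(13124/6518) = 1.41898.
df = n − 2 = 42.
t* = t_{0.01, 42} = 2.41847.
Margin = t* × SE = 2.41847 × 1.41898 = 3.43176.
CI: -2.131 ± 3.43176 → (-5.563, 1.301).
With 98% confidence, each one-unit increase in weekly training distance is associated with a change of between -5.563 and 1.301 minutes in marathon finish time.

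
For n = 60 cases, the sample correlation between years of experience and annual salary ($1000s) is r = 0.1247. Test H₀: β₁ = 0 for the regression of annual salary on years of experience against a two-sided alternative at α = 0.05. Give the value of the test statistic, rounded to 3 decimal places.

t = 0.957

t = r·√(n − 2)/√(1 − r²) = 0.1247·√58/√0.98445 = 0.957.
df = n − 2 = 58.
Two-sided p ≈ 0.3425, which is ≥ 0.05, so fail to reject H₀.
The data do not give significant evidence of a linear association between years of experience and annual salary.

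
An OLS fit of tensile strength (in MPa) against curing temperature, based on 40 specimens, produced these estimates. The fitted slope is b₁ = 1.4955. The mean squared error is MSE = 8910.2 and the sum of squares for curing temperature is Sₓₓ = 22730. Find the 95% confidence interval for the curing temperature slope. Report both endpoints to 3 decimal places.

SE(b₁) = √(MSE/Sₓₓ) = √(8910.2/22730) = 0.6261.
df = n − 2 = 38.
t* = t_{0.025, 38} = 2.024394.
Margin = t* × SE = 2.024394 × 0.6261 = 1.26747.
CI: 1.4955 ± 1.26747 → (0.228, 2.763).
With 95% confidence, each one-unit increase in curing temperature is associated with a change of between 0.228 and 2.763 MPa in tensile strength.

(0.228, 2.763)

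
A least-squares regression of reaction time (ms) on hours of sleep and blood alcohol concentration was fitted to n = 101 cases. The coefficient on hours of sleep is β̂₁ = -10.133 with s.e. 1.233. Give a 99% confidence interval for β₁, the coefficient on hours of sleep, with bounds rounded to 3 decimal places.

(-13.372, -6.894)

df = n − k − 1 = 101 − 2 − 1 = 98.
t* = t_{0.005, 98} = 2.626931.
Margin = t* × SE = 2.626931 × 1.233 = 3.23901.
CI: -10.133 ± 3.23901 → (-13.372, -6.894).
With 99% confidence, each one-unit increase in hours of sleep is associated with a change of between -13.372 and -6.894 ms in reaction time, holding the other predictors fixed.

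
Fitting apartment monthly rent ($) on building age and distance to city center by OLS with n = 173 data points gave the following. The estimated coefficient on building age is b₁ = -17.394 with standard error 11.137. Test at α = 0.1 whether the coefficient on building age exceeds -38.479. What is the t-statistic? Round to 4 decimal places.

t = 1.8932

H₀: β₁ = -38.479 vs H₁: β₁ > -38.479.
t = (b₁ − β₁⁰)/SE = (-17.394 − (-38.479)) / 11.137 = 1.8932.
df = n − k − 1 = 173 − 2 − 1 = 170.
One-sided p ≈ 0.0300, which is < 0.1, so reject H₀.
There is evidence that the true slope on building age exceeds -38.479 $ per unit, holding the other predictors fixed.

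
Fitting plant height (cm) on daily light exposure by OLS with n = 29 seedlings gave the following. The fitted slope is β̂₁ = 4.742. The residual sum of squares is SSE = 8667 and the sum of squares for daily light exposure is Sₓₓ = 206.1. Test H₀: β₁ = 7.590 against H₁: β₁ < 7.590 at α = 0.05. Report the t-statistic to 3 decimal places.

MSE = SSE/(n − 2) = 8667/27 = 321.
SE(β̂₁) = √(MSE/Sₓₓ) = √(321/206.1) = 1.248.
t = (4.742 − 7.590) / 1.248 = -2.282.
df = n − 2 = 27.
One-sided p ≈ 0.0153, which is < 0.05, so reject H₀.
There is evidence that the true slope on daily light exposure is below 7.590 cm per unit.

t = -2.282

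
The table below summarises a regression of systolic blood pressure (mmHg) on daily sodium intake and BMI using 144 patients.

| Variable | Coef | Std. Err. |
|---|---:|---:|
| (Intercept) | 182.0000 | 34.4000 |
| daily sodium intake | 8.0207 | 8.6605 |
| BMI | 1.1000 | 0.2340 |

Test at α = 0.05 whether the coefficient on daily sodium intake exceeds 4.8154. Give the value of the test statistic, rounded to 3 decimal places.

Read off: b = 8.0207, SE = 8.6605 for daily sodium intake.
H₀: β₁ = 4.8154 vs H₁: β₁ > 4.8154.
t = (8.0207 − 4.8154) / 8.6605 = 0.370.
df = n − k − 1 = 144 − 2 − 1 = 141.
One-sided p ≈ 0.3559, which is ≥ 0.05, so fail to reject H₀.
The data do not give significant evidence that the true slope on daily sodium intake exceeds 4.8154 mmHg per unit, holding the other predictors fixed.

t = 0.370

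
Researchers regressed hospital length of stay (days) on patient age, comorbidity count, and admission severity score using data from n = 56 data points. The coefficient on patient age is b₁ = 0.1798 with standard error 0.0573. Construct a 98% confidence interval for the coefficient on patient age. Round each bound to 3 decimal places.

(0.042, 0.317)

df = n − k − 1 = 56 − 3 − 1 = 52.
t* = t_{0.01, 52} = 2.400225.
Margin = t* × SE = 2.400225 × 0.0573 = 0.13753.
CI: 0.1798 ± 0.13753 → (0.042, 0.317).
With 98% confidence, each one-unit increase in patient age is associated with a change of between 0.042 and 0.317 days in hospital length of stay, holding the other predictors fixed.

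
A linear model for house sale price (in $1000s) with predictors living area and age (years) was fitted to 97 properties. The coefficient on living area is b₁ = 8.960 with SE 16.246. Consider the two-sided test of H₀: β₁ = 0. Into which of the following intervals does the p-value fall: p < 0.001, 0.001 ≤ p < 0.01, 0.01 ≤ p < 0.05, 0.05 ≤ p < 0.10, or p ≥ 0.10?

t = 8.960 / 16.246 = 0.552.
df = n − k − 1 = 97 − 2 − 1 = 94.
Two-sided p = 2·P(T_{94} > |t|) ≈ 0.5826.
So p ≥ 0.10.

p ≥ 0.10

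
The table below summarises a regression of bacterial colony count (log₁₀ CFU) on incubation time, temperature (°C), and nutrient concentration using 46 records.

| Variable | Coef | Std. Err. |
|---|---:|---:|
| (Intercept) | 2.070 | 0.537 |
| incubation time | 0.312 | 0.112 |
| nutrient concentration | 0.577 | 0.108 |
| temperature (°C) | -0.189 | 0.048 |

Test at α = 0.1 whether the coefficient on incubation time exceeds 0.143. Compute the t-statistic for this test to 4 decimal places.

Read off: b = 0.312, SE = 0.112 for incubation time.
H₀: β₁ = 0.143 vs H₁: β₁ > 0.143.
t = (0.312 − 0.143) / 0.112 = 1.5089.
df = n − k − 1 = 46 − 3 − 1 = 42.
One-sided p ≈ 0.0694, which is < 0.1, so reject H₀.
There is evidence that the true slope on incubation time exceeds 0.143 log₁₀ CFU per unit, holding the other predictors fixed.

t = 1.5089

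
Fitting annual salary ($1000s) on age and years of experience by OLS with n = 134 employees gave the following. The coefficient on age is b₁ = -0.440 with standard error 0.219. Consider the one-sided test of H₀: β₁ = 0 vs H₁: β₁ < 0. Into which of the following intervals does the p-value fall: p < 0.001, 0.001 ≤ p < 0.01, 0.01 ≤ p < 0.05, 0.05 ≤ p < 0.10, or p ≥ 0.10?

0.01 ≤ p < 0.05

t = -0.440 / 0.219 = -2.009.
df = n − k − 1 = 134 − 2 − 1 = 131.
One-sided p = P(T_{131} < t) ≈ 0.0233.
So 0.01 ≤ p < 0.05.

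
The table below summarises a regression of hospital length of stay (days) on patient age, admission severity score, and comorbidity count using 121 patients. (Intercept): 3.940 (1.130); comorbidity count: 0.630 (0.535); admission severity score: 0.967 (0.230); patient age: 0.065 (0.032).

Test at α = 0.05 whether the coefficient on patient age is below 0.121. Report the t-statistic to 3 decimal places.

Read off: b = 0.065, SE = 0.032 for patient age.
H₀: β₁ = 0.121 vs H₁: β₁ < 0.121.
t = (0.065 − 0.121) / 0.032 = -1.750.
df = n − k − 1 = 121 − 3 − 1 = 117.
One-sided p ≈ 0.0414, which is < 0.05, so reject H₀.
There is evidence that the true slope on patient age is below 0.121 days per unit, holding the other predictors fixed.

t = -1.750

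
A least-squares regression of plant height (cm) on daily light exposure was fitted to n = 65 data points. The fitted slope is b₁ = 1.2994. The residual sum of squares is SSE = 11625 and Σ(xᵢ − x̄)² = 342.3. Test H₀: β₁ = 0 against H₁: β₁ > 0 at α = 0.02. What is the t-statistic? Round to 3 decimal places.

t = 1.770

MSE = SSE/(n − 2) = 11625/63 = 184.524.
SE(b₁) = √(MSE/Sₓₓ) = √(184.524/342.3) = 0.734214.
t = 1.2994 / 0.734214 = 1.770.
df = n − 2 = 63.
One-sided p ≈ 0.0408, which is ≥ 0.02, so fail to reject H₀.
The data do not give significant evidence that the true slope on daily light exposure is positive.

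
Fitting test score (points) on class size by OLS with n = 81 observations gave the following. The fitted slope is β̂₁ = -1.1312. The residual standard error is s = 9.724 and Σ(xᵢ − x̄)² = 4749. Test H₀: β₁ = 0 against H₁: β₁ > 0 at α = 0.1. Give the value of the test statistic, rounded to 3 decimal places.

t = -8.017

SE(β̂₁) = s/√Sₓₓ = 9.724/√4749 = 0.141105.
t = -1.1312 / 0.141105 = -8.017.
df = n − 2 = 79.
One-sided p ≈ 1.0000, which is ≥ 0.1, so fail to reject H₀.
The data do not give significant evidence that the true slope on class size is positive.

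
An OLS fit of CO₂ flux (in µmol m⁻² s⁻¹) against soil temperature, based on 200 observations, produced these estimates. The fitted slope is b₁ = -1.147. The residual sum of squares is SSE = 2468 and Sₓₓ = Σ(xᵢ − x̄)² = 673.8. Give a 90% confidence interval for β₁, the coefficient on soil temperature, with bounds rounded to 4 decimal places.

(-1.3718, -0.9222)

MSE = SSE/(n − 2) = 2468/198 = 12.4646.
SE(b₁) = √(MSE/Sₓₓ) = √(12.4646/673.8) = 0.136011.
df = n − 2 = 198.
t* = t_{0.05, 198} = 1.652586.
Margin = t* × SE = 1.652586 × 0.136011 = 0.224770.
CI: -1.147 ± 0.224770 → (-1.3718, -0.9222).
With 90% confidence, each one-unit increase in soil temperature is associated with a change of between -1.3718 and -0.9222 µmol m⁻² s⁻¹ in CO₂ flux.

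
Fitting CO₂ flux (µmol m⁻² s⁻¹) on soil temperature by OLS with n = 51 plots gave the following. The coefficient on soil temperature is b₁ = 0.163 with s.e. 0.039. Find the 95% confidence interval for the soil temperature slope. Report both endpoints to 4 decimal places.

df = n − 2 = 51 − 2 = 49.
t* = t_{0.025, 49} = 2.009575.
Margin = t* × SE = 2.009575 × 0.039 = 0.078373.
CI: 0.163 ± 0.078373 → (0.0846, 0.2414).
With 95% confidence, each one-unit increase in soil temperature is associated with a change of between 0.0846 and 0.2414 µmol m⁻² s⁻¹ in CO₂ flux.

(0.0846, 0.2414)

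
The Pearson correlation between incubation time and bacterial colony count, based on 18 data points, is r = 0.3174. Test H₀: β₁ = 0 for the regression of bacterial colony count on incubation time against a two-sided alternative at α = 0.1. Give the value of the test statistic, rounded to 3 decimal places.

t = 1.339

t = r·√(n − 2)/√(1 − r²) = 0.3174·√16/√0.899257 = 1.339.
df = n − 2 = 16.
Two-sided p ≈ 0.1993, which is ≥ 0.1, so fail to reject H₀.
The data do not give significant evidence of a linear association between incubation time and bacterial colony count.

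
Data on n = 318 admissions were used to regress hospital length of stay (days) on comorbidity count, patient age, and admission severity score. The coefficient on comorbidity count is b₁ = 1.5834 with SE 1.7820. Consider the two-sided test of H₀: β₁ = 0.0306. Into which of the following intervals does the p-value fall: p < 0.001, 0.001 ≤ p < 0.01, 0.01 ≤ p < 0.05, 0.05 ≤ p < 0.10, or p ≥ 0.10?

p ≥ 0.10

t = (1.5834 − 0.0306) / 1.7820 = 0.871.
df = n − k − 1 = 318 − 3 − 1 = 314.
Two-sided p = 2·P(T_{314} > |t|) ≈ 0.3842.
So p ≥ 0.10.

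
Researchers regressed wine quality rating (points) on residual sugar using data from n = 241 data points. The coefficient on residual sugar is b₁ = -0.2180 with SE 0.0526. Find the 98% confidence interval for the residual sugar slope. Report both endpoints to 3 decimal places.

df = n − 2 = 241 − 2 = 239.
t* = t_{0.01, 239} = 2.342051.
Margin = t* × SE = 2.342051 × 0.0526 = 0.12319.
CI: -0.2180 ± 0.12319 → (-0.341, -0.095).
With 98% confidence, each one-unit increase in residual sugar is associated with a change of between -0.341 and -0.095 points in wine quality rating.

(-0.341, -0.095)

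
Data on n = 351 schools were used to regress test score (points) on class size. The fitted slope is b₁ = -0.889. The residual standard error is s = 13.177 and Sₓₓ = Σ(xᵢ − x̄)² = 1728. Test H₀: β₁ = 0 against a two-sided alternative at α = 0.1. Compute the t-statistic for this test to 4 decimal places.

t = -2.8045

SE(b₁) = s/√Sₓₓ = 13.177/√1728 = 0.316989.
t = -0.889 / 0.316989 = -2.8045.
df = n − 2 = 349.
Two-sided p ≈ 0.0053, which is < 0.1, so reject H₀.
There is evidence that class size is associated with test score.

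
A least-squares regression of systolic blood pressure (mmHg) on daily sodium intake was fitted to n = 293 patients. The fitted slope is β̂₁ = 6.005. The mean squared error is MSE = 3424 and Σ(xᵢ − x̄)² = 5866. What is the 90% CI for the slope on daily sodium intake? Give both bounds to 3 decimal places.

SE(β̂₁) = √(MSE/Sₓₓ) = √(3424/5866) = 0.764004.
df = n − 2 = 291.
t* = t_{0.05, 291} = 1.650107.
Margin = t* × SE = 1.650107 × 0.764004 = 1.26069.
CI: 6.005 ± 1.26069 → (4.744, 7.266).
With 90% confidence, each one-unit increase in daily sodium intake is associated with a change of between 4.744 and 7.266 mmHg in systolic blood pressure.

(4.744, 7.266)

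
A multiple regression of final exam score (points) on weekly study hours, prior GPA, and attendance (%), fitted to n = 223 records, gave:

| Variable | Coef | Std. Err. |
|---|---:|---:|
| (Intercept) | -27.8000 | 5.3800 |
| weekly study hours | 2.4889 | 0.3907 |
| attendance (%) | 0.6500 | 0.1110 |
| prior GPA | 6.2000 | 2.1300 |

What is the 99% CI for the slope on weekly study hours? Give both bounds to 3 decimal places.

Read off: b = 2.4889, SE = 0.3907 for weekly study hours.
df = n − k − 1 = 223 − 3 − 1 = 219.
t* = t_{0.005, 219} = 2.598465.
Margin = t* × SE = 2.598465 × 0.3907 = 1.01522.
CI: 2.4889 ± 1.01522 → (1.474, 3.504).

(1.474, 3.504)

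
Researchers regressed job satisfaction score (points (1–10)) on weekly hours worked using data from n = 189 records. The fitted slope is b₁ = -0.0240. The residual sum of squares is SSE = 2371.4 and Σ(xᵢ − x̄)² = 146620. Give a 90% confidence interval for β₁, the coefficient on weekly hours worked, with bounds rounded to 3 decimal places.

(-0.039, -0.009)

MSE = SSE/(n − 2) = 2371.4/187 = 12.6813.
SE(b₁) = √(MSE/Sₓₓ) = √(12.6813/146620) = 0.00930004.
df = n − 2 = 187.
t* = t_{0.05, 187} = 1.653043.
Margin = t* × SE = 1.653043 × 0.00930004 = 0.01537.
CI: -0.0240 ± 0.01537 → (-0.039, -0.009).
With 90% confidence, each one-unit increase in weekly hours worked is associated with a change of between -0.039 and -0.009 points (1–10) in job satisfaction score.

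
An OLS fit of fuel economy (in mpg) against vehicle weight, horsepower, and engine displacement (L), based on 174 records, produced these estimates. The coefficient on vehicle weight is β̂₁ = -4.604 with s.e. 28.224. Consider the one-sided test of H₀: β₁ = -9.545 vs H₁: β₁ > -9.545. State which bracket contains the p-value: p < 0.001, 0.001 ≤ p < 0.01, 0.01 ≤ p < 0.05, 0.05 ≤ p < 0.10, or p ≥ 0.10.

p ≥ 0.10

t = (-4.604 − (-9.545)) / 28.224 = 0.175.
df = n − k − 1 = 174 − 3 − 1 = 170.
One-sided p = P(T_{170} > t) ≈ 0.4306.
So p ≥ 0.10.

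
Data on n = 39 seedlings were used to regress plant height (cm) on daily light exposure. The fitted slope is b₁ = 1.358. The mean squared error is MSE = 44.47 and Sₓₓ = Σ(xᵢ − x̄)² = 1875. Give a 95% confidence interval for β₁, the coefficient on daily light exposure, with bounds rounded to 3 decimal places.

(1.046, 1.670)

SE(b₁) = √(MSE/Sₓₓ) = √(44.47/1875) = 0.154004.
df = n − 2 = 37.
t* = t_{0.025, 37} = 2.026192.
Margin = t* × SE = 2.026192 × 0.154004 = 0.31204.
CI: 1.358 ± 0.31204 → (1.046, 1.670).
With 95% confidence, each one-unit increase in daily light exposure is associated with a change of between 1.046 and 1.670 cm in plant height.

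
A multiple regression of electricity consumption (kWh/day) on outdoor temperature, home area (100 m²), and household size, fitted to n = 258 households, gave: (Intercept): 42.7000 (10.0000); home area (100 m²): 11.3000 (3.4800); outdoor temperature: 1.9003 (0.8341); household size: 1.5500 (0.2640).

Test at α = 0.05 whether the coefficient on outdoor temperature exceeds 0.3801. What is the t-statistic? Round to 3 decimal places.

t = 1.823

Read off: b = 1.9003, SE = 0.8341 for outdoor temperature.
H₀: β₁ = 0.3801 vs H₁: β₁ > 0.3801.
t = (1.9003 − 0.3801) / 0.8341 = 1.823.
df = n − k − 1 = 258 − 3 − 1 = 254.
One-sided p ≈ 0.0348, which is < 0.05, so reject H₀.
There is evidence that the true slope on outdoor temperature exceeds 0.3801 kWh/day per unit, holding the other predictors fixed.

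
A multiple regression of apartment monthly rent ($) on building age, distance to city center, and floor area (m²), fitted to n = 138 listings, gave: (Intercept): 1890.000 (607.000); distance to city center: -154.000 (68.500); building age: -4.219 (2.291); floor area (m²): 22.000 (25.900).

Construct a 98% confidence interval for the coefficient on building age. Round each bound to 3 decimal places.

(-9.613, 1.175)

Read off: b = -4.219, SE = 2.291 for building age.
df = n − k − 1 = 138 − 3 − 1 = 134.
t* = t_{0.01, 134} = 2.354498.
Margin = t* × SE = 2.354498 × 2.291 = 5.39416.
CI: -4.219 ± 5.39416 → (-9.613, 1.175).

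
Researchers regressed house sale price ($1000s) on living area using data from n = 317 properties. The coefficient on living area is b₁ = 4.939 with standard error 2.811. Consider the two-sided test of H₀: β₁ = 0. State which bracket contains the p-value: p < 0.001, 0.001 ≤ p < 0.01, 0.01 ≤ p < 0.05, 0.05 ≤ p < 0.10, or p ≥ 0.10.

t = 4.939 / 2.811 = 1.757.
df = n − 2 = 317 − 2 = 315.
Two-sided p = 2·P(T_{315} > |t|) ≈ 0.0799.
So 0.05 ≤ p < 0.10.

0.05 ≤ p < 0.10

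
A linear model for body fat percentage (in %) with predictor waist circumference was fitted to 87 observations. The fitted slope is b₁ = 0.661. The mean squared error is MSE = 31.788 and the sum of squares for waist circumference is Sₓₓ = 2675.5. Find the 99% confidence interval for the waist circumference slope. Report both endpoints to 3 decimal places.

SE(b₁) = √(MSE/Sₓₓ) = √(31.788/2675.5) = 0.109001.
df = n − 2 = 85.
t* = t_{0.005, 85} = 2.634914.
Margin = t* × SE = 2.634914 × 0.109001 = 0.28721.
CI: 0.661 ± 0.28721 → (0.374, 0.948).
With 99% confidence, each one-unit increase in waist circumference is associated with a change of between 0.374 and 0.948 % in body fat percentage.

(0.374, 0.948)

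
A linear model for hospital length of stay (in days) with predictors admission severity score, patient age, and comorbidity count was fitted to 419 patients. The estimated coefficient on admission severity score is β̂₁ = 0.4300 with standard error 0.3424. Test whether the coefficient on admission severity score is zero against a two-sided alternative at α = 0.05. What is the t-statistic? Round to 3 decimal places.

t = 1.256

H₀: β₁ = 0 vs H₁: β₁ ≠ 0.
t = (β̂₁ − β₁⁰)/SE = 0.4300 / 0.3424 = 1.256.
df = n − k − 1 = 419 − 3 − 1 = 415.
Two-sided p ≈ 0.2099, which is ≥ 0.05, so fail to reject H₀.
The data do not give significant evidence of an association between admission severity score and hospital length of stay, after adjusting for the other predictors.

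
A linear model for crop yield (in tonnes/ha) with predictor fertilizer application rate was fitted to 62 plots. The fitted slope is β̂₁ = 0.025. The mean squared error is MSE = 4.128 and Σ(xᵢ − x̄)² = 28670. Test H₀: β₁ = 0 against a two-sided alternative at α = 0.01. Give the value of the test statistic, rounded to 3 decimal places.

SE(β̂₁) = √(MSE/Sₓₓ) = √(4.128/28670) = 0.0119993.
t = 0.025 / 0.0119993 = 2.083.
df = n − 2 = 60.
Two-sided p ≈ 0.0415, which is ≥ 0.01, so fail to reject H₀.
The data do not give significant evidence of an association between fertilizer application rate and crop yield.

t = 2.083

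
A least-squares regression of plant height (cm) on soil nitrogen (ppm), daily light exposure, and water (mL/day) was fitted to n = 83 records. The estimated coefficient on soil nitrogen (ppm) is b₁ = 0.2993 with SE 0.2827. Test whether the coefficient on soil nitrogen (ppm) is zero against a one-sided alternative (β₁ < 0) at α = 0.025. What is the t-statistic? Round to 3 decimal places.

H₀: β₁ = 0 vs H₁: β₁ < 0.
t = (b₁ − β₁⁰)/SE = 0.2993 / 0.2827 = 1.059.
df = n − k − 1 = 83 − 3 − 1 = 79.
One-sided p ≈ 0.8535, which is ≥ 0.025, so fail to reject H₀.
The data do not give significant evidence that the true slope on soil nitrogen (ppm) is negative, holding the other predictors fixed.

t = 1.059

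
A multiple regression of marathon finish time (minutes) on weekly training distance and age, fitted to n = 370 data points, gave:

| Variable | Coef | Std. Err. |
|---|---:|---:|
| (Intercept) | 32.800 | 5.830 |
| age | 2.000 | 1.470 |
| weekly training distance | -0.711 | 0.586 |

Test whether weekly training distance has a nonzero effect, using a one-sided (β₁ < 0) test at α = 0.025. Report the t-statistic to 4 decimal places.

Read off: b = -0.711, SE = 0.586 for weekly training distance.
H₀: β₁ = 0 vs H₁: β₁ < 0.
t = -0.711 / 0.586 = -1.2133.
df = n − k − 1 = 370 − 2 − 1 = 367.
One-sided p ≈ 0.1129, which is ≥ 0.025, so fail to reject H₀.
The data do not give significant evidence that the true slope on weekly training distance is negative, holding the other predictors fixed.

t = -1.2133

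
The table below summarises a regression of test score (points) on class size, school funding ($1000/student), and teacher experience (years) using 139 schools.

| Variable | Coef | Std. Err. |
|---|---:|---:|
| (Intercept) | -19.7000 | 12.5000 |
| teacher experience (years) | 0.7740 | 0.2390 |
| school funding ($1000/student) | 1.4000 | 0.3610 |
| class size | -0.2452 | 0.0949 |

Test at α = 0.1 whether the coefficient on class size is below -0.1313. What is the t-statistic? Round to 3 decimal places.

Read off: b = -0.2452, SE = 0.0949 for class size.
H₀: β₁ = -0.1313 vs H₁: β₁ < -0.1313.
t = (-0.2452 − (-0.1313)) / 0.0949 = -1.200.
df = n − k − 1 = 139 − 3 − 1 = 135.
One-sided p ≈ 0.1161, which is ≥ 0.1, so fail to reject H₀.
The data do not give significant evidence that the true slope on class size is below -0.1313 points per unit, holding the other predictors fixed.

t = -1.200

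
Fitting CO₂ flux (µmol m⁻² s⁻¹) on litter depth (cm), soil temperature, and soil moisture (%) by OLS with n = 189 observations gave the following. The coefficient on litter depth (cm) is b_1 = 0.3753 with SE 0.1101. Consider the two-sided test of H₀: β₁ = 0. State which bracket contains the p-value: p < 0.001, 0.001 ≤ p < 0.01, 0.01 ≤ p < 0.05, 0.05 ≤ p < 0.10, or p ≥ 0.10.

t = 0.3753 / 0.1101 = 3.409.
df = n − k − 1 = 189 − 3 − 1 = 185.
Two-sided p = 2·P(T_{185} > |t|) ≈ 0.0008.
So p < 0.001.

p < 0.001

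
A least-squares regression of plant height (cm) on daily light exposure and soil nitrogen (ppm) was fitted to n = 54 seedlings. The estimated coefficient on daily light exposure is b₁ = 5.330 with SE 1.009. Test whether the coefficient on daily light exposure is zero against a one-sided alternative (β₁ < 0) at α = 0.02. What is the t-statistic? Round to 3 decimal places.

H₀: β₁ = 0 vs H₁: β₁ < 0.
t = (b₁ − β₁⁰)/SE = 5.330 / 1.009 = 5.282.
df = n − k − 1 = 54 − 2 − 1 = 51.
One-sided p ≈ 1.0000, which is ≥ 0.02, so fail to reject H₀.
The data do not give significant evidence that the true slope on daily light exposure is negative, holding the other predictors fixed.

t = 5.282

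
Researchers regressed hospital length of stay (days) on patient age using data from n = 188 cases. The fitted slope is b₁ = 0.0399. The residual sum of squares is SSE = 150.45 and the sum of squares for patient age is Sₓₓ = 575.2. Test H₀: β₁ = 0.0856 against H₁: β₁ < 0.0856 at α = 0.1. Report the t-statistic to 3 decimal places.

t = -1.219

MSE = SSE/(n − 2) = 150.45/186 = 0.808871.
SE(b₁) = √(MSE/Sₓₓ) = √(0.808871/575.2) = 0.0374999.
t = (0.0399 − 0.0856) / 0.0374999 = -1.219.
df = n − 2 = 186.
One-sided p ≈ 0.1123, which is ≥ 0.1, so fail to reject H₀.
The data do not give significant evidence that the true slope on patient age is below 0.0856 days per unit.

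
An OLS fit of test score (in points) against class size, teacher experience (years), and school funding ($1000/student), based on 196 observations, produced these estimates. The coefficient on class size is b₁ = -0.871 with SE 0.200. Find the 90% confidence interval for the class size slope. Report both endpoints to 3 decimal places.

df = n − k − 1 = 196 − 3 − 1 = 192.
t* = t_{0.05, 192} = 1.652829.
Margin = t* × SE = 1.652829 × 0.200 = 0.33057.
CI: -0.871 ± 0.33057 → (-1.202, -0.540).
With 90% confidence, each one-unit increase in class size is associated with a change of between -1.202 and -0.540 points in test score, holding the other predictors fixed.

(-1.202, -0.540)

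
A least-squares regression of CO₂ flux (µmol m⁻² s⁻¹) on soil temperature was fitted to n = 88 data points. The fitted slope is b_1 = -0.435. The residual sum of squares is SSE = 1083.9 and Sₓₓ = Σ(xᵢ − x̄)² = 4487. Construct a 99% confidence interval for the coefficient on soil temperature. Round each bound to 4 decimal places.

(-0.5746, -0.2954)

MSE = SSE/(n − 2) = 1083.9/86 = 12.6035.
SE(b_1) = √(MSE/Sₓₓ) = √(12.6035/4487) = 0.052999.
df = n − 2 = 86.
t* = t_{0.005, 86} = 2.634212.
Margin = t* × SE = 2.634212 × 0.052999 = 0.139611.
CI: -0.435 ± 0.139611 → (-0.5746, -0.2954).
With 99% confidence, each one-unit increase in soil temperature is associated with a change of between -0.5746 and -0.2954 µmol m⁻² s⁻¹ in CO₂ flux.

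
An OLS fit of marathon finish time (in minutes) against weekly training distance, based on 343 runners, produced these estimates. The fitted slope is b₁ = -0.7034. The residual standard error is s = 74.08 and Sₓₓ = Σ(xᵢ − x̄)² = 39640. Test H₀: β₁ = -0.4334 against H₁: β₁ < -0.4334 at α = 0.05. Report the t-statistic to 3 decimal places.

t = -0.726

SE(b₁) = s/√Sₓₓ = 74.08/√39640 = 0.372078.
t = (-0.7034 − (-0.4334)) / 0.372078 = -0.726.
df = n − 2 = 341.
One-sided p ≈ 0.2343, which is ≥ 0.05, so fail to reject H₀.
The data do not give significant evidence that the true slope on weekly training distance is below -0.4334 minutes per unit.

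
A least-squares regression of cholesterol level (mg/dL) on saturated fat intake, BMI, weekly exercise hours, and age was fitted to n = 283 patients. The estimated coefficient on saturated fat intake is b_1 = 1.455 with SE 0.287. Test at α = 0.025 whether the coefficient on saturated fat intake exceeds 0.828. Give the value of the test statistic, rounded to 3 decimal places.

H₀: β₁ = 0.828 vs H₁: β₁ > 0.828.
t = (b_1 − β₁⁰)/SE = (1.455 − 0.828) / 0.287 = 2.185.
df = n − k − 1 = 283 − 4 − 1 = 278.
One-sided p ≈ 0.0149, which is < 0.025, so reject H₀.
There is evidence that the true slope on saturated fat intake exceeds 0.828 mg/dL per unit, holding the other predictors fixed.

t = 2.185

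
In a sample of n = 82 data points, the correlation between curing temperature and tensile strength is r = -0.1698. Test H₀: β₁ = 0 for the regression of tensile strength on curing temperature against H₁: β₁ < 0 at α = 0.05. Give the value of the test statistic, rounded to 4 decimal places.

t = -1.5411

t = r·√(n − 2)/√(1 − r²) = -0.1698·√80/√0.971168 = -1.5411.
df = n − 2 = 80.
One-sided p ≈ 0.0636, which is ≥ 0.05, so fail to reject H₀.
The data do not give significant evidence of a linear association between curing temperature and tensile strength.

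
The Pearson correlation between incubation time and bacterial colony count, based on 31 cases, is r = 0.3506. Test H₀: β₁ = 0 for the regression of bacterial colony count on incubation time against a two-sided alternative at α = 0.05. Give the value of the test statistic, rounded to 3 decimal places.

t = 2.016

t = r·√(n − 2)/√(1 − r²) = 0.3506·√29/√0.87708 = 2.016.
df = n − 2 = 29.
Two-sided p ≈ 0.0531, which is ≥ 0.05, so fail to reject H₀.
The data do not give significant evidence of a linear association between incubation time and bacterial colony count.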